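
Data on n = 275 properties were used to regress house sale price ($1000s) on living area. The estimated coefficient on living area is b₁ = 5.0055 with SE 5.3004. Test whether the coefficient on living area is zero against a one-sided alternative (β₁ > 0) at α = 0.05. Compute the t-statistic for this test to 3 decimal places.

H₀: β₁ = 0 vs H₁: β₁ > 0.
t = (b₁ − β₁⁰)/SE = 5.0055 / 5.3004 = 0.944.
df = n − 2 = 275 − 2 = 273.
One-sided p ≈ 0.1729, which is ≥ 0.05, so fail to reject H₀.
The data do not give significant evidence that the true slope on living area is positive.

t = 0.944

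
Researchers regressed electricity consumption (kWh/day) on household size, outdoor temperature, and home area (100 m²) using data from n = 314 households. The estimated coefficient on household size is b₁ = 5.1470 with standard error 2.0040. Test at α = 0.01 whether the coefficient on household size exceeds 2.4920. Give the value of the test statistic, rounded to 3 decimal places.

t = 1.325

H₀: β₁ = 2.4920 vs H₁: β₁ > 2.4920.
t = (b₁ − β₁⁰)/SE = (5.1470 − 2.4920) / 2.0040 = 1.325.
df = n − k − 1 = 314 − 3 − 1 = 310.
One-sided p ≈ 0.0931, which is ≥ 0.01, so fail to reject H₀.
The data do not give significant evidence that the true slope on household size exceeds 2.4920 kWh/day per unit, holding the other predictors fixed.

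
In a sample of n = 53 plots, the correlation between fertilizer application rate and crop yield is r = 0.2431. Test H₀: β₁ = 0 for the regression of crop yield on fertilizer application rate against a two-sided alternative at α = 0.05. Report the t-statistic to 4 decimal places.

t = r·√(n − 2)/√(1 − r²) = 0.2431·√51/√0.940902 = 1.7898.
df = n − 2 = 51.
Two-sided p ≈ 0.0794, which is ≥ 0.05, so fail to reject H₀.
The data do not give significant evidence of a linear association between fertilizer application rate and crop yield.

t = 1.7898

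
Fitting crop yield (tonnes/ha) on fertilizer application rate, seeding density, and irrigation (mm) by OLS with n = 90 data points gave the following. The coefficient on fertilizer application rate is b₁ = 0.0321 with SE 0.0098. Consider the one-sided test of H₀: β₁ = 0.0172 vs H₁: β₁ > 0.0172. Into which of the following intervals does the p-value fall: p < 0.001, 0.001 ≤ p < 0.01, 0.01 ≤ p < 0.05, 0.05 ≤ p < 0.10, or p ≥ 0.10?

t = (0.0321 − 0.0172) / 0.0098 = 1.520.
df = n − k − 1 = 90 − 3 − 1 = 86.
One-sided p = P(T_{86} > t) ≈ 0.0660.
So 0.05 ≤ p < 0.10.

0.05 ≤ p < 0.10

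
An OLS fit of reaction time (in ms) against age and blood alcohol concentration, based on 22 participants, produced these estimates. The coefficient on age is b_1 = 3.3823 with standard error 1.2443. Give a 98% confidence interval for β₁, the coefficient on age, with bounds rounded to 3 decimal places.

(0.222, 6.542)

df = n − k − 1 = 22 − 2 − 1 = 19.
t* = t_{0.01, 19} = 2.539483.
Margin = t* × SE = 2.539483 × 1.2443 = 3.15988.
CI: 3.3823 ± 3.15988 → (0.222, 6.542).
With 98% confidence, each one-unit increase in age is associated with a change of between 0.222 and 6.542 ms in reaction time, holding the other predictors fixed.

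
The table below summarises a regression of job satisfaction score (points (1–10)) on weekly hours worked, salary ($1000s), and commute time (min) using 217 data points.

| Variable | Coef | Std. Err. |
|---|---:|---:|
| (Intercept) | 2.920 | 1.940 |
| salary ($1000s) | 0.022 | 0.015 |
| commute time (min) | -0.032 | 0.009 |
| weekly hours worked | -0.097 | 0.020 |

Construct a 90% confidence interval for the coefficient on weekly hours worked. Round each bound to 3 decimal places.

Read off: b = -0.097, SE = 0.020 for weekly hours worked.
df = n − k − 1 = 217 − 3 − 1 = 213.
t* = t_{0.05, 213} = 1.652039.
Margin = t* × SE = 1.652039 × 0.020 = 0.03304.
CI: -0.097 ± 0.03304 → (-0.130, -0.064).

(-0.130, -0.064)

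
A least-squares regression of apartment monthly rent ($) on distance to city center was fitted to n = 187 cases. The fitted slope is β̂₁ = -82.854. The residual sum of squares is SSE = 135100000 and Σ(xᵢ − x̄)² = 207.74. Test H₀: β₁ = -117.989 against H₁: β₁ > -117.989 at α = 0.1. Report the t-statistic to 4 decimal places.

t = 0.5926

MSE = SSE/(n − 2) = 135100000/185 = 730270.
SE(β̂₁) = √(MSE/Sₓₓ) = √(730270/207.74) = 59.29.
t = (-82.854 − (-117.989)) / 59.29 = 0.5926.
df = n − 2 = 185.
One-sided p ≈ 0.2771, which is ≥ 0.1, so fail to reject H₀.
The data do not give significant evidence that the true slope on distance to city center exceeds -117.989 $ per unit.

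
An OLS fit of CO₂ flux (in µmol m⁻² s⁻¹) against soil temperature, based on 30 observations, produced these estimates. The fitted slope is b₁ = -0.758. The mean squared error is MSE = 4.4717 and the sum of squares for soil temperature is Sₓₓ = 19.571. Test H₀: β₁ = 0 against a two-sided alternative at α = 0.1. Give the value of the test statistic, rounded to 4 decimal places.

t = -1.5858

SE(b₁) = √(MSE/Sₓₓ) = √(4.4717/19.571) = 0.478002.
t = -0.758 / 0.478002 = -1.5858.
df = n − 2 = 28.
Two-sided p ≈ 0.1240, which is ≥ 0.1, so fail to reject H₀.
The data do not give significant evidence of an association between soil temperature and CO₂ flux.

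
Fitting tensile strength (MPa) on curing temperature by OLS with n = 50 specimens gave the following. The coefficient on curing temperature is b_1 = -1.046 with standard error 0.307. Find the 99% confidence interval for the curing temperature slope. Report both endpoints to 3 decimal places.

df = n − 2 = 50 − 2 = 48.
t* = t_{0.005, 48} = 2.682204.
Margin = t* × SE = 2.682204 × 0.307 = 0.82344.
CI: -1.046 ± 0.82344 → (-1.869, -0.223).
With 99% confidence, each one-unit increase in curing temperature is associated with a change of between -1.869 and -0.223 MPa in tensile strength.

(-1.869, -0.223)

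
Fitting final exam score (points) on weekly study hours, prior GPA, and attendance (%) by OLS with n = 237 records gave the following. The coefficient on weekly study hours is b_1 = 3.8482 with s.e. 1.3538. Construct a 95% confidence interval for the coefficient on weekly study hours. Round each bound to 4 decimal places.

(1.1809, 6.5155)

df = n − k − 1 = 237 − 3 − 1 = 233.
t* = t_{0.025, 233} = 1.970198.
Margin = t* × SE = 1.970198 × 1.3538 = 2.667254.
CI: 3.8482 ± 2.667254 → (1.1809, 6.5155).
With 95% confidence, each one-unit increase in weekly study hours is associated with a change of between 1.1809 and 6.5155 points in final exam score, holding the other predictors fixed.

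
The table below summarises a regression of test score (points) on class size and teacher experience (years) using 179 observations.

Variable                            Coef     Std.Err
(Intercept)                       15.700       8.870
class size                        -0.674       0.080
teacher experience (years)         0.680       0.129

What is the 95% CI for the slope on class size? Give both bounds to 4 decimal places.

Read off: b = -0.674, SE = 0.080 for class size.
df = n − k − 1 = 179 − 2 − 1 = 176.
t* = t_{0.025, 176} = 1.973534.
Margin = t* × SE = 1.973534 × 0.080 = 0.157883.
CI: -0.674 ± 0.157883 → (-0.8319, -0.5161).

(-0.8319, -0.5161)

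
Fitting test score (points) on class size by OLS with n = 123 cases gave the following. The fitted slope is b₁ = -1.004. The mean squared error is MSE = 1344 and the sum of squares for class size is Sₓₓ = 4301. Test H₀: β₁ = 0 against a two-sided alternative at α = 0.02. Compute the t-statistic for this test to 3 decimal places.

t = -1.796

SE(b₁) = √(MSE/Sₓₓ) = √(1344/4301) = 0.559004.
t = -1.004 / 0.559004 = -1.796.
df = n − 2 = 121.
Two-sided p ≈ 0.0750, which is ≥ 0.02, so fail to reject H₀.
The data do not give significant evidence of an association between class size and test score.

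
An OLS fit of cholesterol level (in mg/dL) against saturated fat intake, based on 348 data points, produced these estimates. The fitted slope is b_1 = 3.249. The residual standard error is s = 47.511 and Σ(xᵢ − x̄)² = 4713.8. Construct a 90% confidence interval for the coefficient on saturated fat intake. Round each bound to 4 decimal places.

SE(b_1) = s/√Sₓₓ = 47.511/√4713.8 = 0.692004.
df = n − 2 = 346.
t* = t_{0.05, 346} = 1.649269.
Margin = t* × SE = 1.649269 × 0.692004 = 1.141301.
CI: 3.249 ± 1.141301 → (2.1077, 4.3903).
With 90% confidence, each one-unit increase in saturated fat intake is associated with a change of between 2.1077 and 4.3903 mg/dL in cholesterol level.

(2.1077, 4.3903)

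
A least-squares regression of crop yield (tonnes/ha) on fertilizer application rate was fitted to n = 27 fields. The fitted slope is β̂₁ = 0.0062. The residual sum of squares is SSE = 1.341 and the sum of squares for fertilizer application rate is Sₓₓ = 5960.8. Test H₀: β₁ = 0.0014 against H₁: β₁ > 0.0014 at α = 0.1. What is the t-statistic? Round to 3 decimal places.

t = 1.600

MSE = SSE/(n − 2) = 1.341/25 = 0.05364.
SE(β̂₁) = √(MSE/Sₓₓ) = √(0.05364/5960.8) = 0.0029998.
t = (0.0062 − 0.0014) / 0.0029998 = 1.600.
df = n − 2 = 25.
One-sided p ≈ 0.0611, which is < 0.1, so reject H₀.
There is evidence that the true slope on fertilizer application rate exceeds 0.0014 tonnes/ha per unit.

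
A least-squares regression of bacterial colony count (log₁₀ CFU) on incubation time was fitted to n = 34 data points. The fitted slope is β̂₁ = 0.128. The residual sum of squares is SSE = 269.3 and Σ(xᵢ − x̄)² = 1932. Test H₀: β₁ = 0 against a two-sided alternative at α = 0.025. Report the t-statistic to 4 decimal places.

t = 1.9394

MSE = SSE/(n − 2) = 269.3/32 = 8.41563.
SE(β̂₁) = √(MSE/Sₓₓ) = √(8.41563/1932) = 0.0659993.
t = 0.128 / 0.0659993 = 1.9394.
df = n − 2 = 32.
Two-sided p ≈ 0.0613, which is ≥ 0.025, so fail to reject H₀.
The data do not give significant evidence of an association between incubation time and bacterial colony count.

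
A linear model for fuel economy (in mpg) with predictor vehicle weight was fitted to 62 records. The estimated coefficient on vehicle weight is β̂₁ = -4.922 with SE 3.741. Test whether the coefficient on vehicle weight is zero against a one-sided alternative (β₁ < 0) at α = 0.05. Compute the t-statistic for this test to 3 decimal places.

H₀: β₁ = 0 vs H₁: β₁ < 0.
t = (β̂₁ − β₁⁰)/SE = -4.922 / 3.741 = -1.316.
df = n − 2 = 62 − 2 = 60.
One-sided p ≈ 0.0966, which is ≥ 0.05, so fail to reject H₀.
The data do not give significant evidence that the true slope on vehicle weight is negative.

t = -1.316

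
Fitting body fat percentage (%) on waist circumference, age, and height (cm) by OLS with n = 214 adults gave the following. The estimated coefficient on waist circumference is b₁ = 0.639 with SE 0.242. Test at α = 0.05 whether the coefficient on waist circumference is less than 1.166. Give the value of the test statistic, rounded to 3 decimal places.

t = -2.178

H₀: β₁ = 1.166 vs H₁: β₁ < 1.166.
t = (b₁ − β₁⁰)/SE = (0.639 − 1.166) / 0.242 = -2.178.
df = n − k − 1 = 214 − 3 − 1 = 210.
One-sided p ≈ 0.0153, which is < 0.05, so reject H₀.
There is evidence that the true slope on waist circumference is below 1.166 % per unit, holding the other predictors fixed.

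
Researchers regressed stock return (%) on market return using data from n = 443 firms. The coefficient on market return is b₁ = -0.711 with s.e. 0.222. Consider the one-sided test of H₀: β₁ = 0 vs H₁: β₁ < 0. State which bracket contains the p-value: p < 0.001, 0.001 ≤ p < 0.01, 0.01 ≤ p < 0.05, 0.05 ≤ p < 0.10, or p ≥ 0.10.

t = -0.711 / 0.222 = -3.203.
df = n − 2 = 443 − 2 = 441.
One-sided p = P(T_{441} < t) ≈ 0.0007.
So p < 0.001.

p < 0.001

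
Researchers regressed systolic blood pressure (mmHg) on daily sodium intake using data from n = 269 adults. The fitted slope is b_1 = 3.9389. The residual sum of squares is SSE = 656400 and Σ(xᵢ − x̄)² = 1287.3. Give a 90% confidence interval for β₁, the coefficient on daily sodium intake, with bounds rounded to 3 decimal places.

(1.658, 6.220)

MSE = SSE/(n − 2) = 656400/267 = 2458.43.
SE(b_1) = √(MSE/Sₓₓ) = √(2458.43/1287.3) = 1.38194.
df = n − 2 = 267.
t* = t_{0.05, 267} = 1.650581.
Margin = t* × SE = 1.650581 × 1.38194 = 2.28100.
CI: 3.9389 ± 2.28100 → (1.658, 6.220).
With 90% confidence, each one-unit increase in daily sodium intake is associated with a change of between 1.658 and 6.220 mmHg in systolic blood pressure.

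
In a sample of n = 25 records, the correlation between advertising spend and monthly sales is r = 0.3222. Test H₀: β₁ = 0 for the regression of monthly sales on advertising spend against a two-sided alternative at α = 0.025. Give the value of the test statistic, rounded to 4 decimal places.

t = r·√(n − 2)/√(1 − r²) = 0.3222·√23/√0.896187 = 1.6323.
df = n − 2 = 23.
Two-sided p ≈ 0.1162, which is ≥ 0.025, so fail to reject H₀.
The data do not give significant evidence of a linear association between advertising spend and monthly sales.

t = 1.6323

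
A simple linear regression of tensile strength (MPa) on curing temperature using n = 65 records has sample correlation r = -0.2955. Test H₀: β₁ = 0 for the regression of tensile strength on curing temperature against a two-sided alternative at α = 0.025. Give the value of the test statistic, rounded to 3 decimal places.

t = r·√(n − 2)/√(1 − r²) = -0.2955·√63/√0.91268 = -2.455.
df = n − 2 = 63.
Two-sided p ≈ 0.0169, which is < 0.025, so reject H₀.
There is evidence of a linear association between curing temperature and tensile strength.

t = -2.455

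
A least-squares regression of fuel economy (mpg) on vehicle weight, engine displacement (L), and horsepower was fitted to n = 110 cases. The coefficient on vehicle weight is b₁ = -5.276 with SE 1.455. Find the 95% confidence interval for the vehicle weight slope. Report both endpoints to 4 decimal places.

df = n − k − 1 = 110 − 3 − 1 = 106.
t* = t_{0.025, 106} = 1.982597.
Margin = t* × SE = 1.982597 × 1.455 = 2.884679.
CI: -5.276 ± 2.884679 → (-8.1607, -2.3913).
With 95% confidence, each one-unit increase in vehicle weight is associated with a change of between -8.1607 and -2.3913 mpg in fuel economy, holding the other predictors fixed.

(-8.1607, -2.3913)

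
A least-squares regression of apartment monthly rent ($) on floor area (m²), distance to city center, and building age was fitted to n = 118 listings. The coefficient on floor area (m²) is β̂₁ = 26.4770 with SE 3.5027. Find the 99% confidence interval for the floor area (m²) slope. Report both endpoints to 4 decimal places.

df = n − k − 1 = 118 − 3 − 1 = 114.
t* = t_{0.005, 114} = 2.619645.
Margin = t* × SE = 2.619645 × 3.5027 = 9.175831.
CI: 26.4770 ± 9.175831 → (17.3012, 35.6528).
With 99% confidence, each one-unit increase in floor area (m²) is associated with a change of between 17.3012 and 35.6528 $ in apartment monthly rent, holding the other predictors fixed.

(17.3012, 35.6528)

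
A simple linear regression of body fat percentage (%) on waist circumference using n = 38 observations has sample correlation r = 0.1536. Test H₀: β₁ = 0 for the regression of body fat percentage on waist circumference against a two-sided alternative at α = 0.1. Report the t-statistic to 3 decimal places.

t = 0.933

t = r·√(n − 2)/√(1 − r²) = 0.1536·√36/√0.976407 = 0.933.
df = n − 2 = 36.
Two-sided p ≈ 0.3572, which is ≥ 0.1, so fail to reject H₀.
The data do not give significant evidence of a linear association between waist circumference and body fat percentage.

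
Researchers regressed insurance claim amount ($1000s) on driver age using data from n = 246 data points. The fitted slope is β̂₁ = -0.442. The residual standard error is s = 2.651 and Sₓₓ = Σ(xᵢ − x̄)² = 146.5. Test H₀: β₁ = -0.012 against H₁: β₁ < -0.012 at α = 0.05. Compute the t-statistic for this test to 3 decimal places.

SE(β̂₁) = s/√Sₓₓ = 2.651/√146.5 = 0.219024.
t = (-0.442 − (-0.012)) / 0.219024 = -1.963.
df = n − 2 = 244.
One-sided p ≈ 0.0254, which is < 0.05, so reject H₀.
There is evidence that the true slope on driver age is below -0.012 $1000s per unit.

t = -1.963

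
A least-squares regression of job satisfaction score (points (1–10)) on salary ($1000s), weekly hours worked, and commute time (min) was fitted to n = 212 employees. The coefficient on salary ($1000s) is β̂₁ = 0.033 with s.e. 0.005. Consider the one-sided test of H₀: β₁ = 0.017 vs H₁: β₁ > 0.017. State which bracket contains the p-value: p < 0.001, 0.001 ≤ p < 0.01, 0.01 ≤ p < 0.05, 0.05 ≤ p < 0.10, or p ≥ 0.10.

p < 0.001

t = (0.033 − 0.017) / 0.005 = 3.200.
df = n − k − 1 = 212 − 3 − 1 = 208.
One-sided p = P(T_{208} > t) ≈ 0.0008.
So p < 0.001.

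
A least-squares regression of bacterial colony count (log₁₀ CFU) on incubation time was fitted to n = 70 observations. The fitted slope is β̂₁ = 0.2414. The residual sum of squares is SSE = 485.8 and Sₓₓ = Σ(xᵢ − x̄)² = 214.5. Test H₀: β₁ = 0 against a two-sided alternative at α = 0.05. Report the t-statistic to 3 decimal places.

t = 1.323

MSE = SSE/(n − 2) = 485.8/68 = 7.14412.
SE(β̂₁) = √(MSE/Sₓₓ) = √(7.14412/214.5) = 0.182499.
t = 0.2414 / 0.182499 = 1.323.
df = n − 2 = 68.
Two-sided p ≈ 0.1904, which is ≥ 0.05, so fail to reject H₀.
The data do not give significant evidence of an association between incubation time and bacterial colony count.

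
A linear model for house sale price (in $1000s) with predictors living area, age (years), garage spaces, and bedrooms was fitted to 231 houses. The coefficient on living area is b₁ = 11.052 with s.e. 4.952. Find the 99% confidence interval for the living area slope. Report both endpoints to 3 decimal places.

df = n − k − 1 = 231 − 4 − 1 = 226.
t* = t_{0.005, 226} = 2.597758.
Margin = t* × SE = 2.597758 × 4.952 = 12.86410.
CI: 11.052 ± 12.86410 → (-1.812, 23.916).
With 99% confidence, each one-unit increase in living area is associated with a change of between -1.812 and 23.916 $1000s in house sale price, holding the other predictors fixed.

(-1.812, 23.916)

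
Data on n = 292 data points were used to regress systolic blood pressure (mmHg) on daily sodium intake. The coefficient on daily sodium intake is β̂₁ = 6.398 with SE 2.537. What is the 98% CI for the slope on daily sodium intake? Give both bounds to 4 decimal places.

(0.4633, 12.3327)

df = n − 2 = 292 − 2 = 290.
t* = t_{0.01, 290} = 2.339275.
Margin = t* × SE = 2.339275 × 2.537 = 5.934741.
CI: 6.398 ± 5.934741 → (0.4633, 12.3327).
With 98% confidence, each one-unit increase in daily sodium intake is associated with a change of between 0.4633 and 12.3327 mmHg in systolic blood pressure.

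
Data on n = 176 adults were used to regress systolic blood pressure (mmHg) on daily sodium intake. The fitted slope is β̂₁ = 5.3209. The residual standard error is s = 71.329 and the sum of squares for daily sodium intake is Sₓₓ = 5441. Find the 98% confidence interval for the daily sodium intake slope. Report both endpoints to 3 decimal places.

SE(β̂₁) = s/√Sₓₓ = 71.329/√5441 = 0.967001.
df = n − 2 = 174.
t* = t_{0.01, 174} = 2.34797.
Margin = t* × SE = 2.34797 × 0.967001 = 2.27049.
CI: 5.3209 ± 2.27049 → (3.050, 7.591).
With 98% confidence, each one-unit increase in daily sodium intake is associated with a change of between 3.050 and 7.591 mmHg in systolic blood pressure.

(3.050, 7.591)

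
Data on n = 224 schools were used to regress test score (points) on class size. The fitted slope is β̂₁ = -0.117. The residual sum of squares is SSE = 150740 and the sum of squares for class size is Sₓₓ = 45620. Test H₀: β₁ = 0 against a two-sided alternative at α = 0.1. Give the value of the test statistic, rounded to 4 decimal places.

MSE = SSE/(n − 2) = 150740/222 = 679.009.
SE(β̂₁) = √(MSE/Sₓₓ) = √(679.009/45620) = 0.122.
t = -0.117 / 0.122 = -0.9590.
df = n − 2 = 222.
Two-sided p ≈ 0.3386, which is ≥ 0.1, so fail to reject H₀.
The data do not give significant evidence of an association between class size and test score.

t = -0.9590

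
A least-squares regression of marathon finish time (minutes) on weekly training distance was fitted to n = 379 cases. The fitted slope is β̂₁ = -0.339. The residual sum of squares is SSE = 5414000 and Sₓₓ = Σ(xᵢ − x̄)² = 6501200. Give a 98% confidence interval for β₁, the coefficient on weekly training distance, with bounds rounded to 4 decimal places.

MSE = SSE/(n − 2) = 5414000/377 = 14360.7.
SE(β̂₁) = √(MSE/Sₓₓ) = √(14360.7/6501200) = 0.0469993.
df = n − 2 = 377.
t* = t_{0.01, 377} = 2.33628.
Margin = t* × SE = 2.33628 × 0.0469993 = 0.109804.
CI: -0.339 ± 0.109804 → (-0.4488, -0.2292).
With 98% confidence, each one-unit increase in weekly training distance is associated with a change of between -0.4488 and -0.2292 minutes in marathon finish time.

(-0.4488, -0.2292)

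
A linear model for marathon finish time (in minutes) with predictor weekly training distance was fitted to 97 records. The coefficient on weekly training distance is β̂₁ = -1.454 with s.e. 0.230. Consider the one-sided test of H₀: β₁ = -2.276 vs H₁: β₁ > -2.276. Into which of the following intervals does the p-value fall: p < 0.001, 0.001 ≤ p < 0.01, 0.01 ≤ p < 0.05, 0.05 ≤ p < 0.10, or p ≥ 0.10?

t = (-1.454 − (-2.276)) / 0.230 = 3.574.
df = n − 2 = 97 − 2 = 95.
One-sided p = P(T_{95} > t) ≈ 0.0003.
So p < 0.001.

p < 0.001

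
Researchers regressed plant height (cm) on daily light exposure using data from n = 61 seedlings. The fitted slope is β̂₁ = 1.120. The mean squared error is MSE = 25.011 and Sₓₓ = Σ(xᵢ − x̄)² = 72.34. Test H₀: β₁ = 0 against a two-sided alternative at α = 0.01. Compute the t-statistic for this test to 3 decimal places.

t = 1.905

SE(β̂₁) = √(MSE/Sₓₓ) = √(25.011/72.34) = 0.587999.
t = 1.120 / 0.587999 = 1.905.
df = n − 2 = 59.
Two-sided p ≈ 0.0617, which is ≥ 0.01, so fail to reject H₀.
The data do not give significant evidence of an association between daily light exposure and plant height.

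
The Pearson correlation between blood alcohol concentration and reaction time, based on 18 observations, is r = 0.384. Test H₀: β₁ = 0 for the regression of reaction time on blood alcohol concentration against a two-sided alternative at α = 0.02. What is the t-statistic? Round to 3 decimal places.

t = r·√(n − 2)/√(1 − r²) = 0.384·√16/√0.852544 = 1.664.
df = n − 2 = 16.
Two-sided p ≈ 0.1157, which is ≥ 0.02, so fail to reject H₀.
The data do not give significant evidence of a linear association between blood alcohol concentration and reaction time.

t = 1.664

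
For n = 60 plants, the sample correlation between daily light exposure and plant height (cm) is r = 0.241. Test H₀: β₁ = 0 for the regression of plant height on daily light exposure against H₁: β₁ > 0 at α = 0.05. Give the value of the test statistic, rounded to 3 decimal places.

t = 1.891

t = r·√(n − 2)/√(1 − r²) = 0.241·√58/√0.941919 = 1.891.
df = n − 2 = 58.
One-sided p ≈ 0.0318, which is < 0.05, so reject H₀.
There is evidence of a linear association between daily light exposure and plant height.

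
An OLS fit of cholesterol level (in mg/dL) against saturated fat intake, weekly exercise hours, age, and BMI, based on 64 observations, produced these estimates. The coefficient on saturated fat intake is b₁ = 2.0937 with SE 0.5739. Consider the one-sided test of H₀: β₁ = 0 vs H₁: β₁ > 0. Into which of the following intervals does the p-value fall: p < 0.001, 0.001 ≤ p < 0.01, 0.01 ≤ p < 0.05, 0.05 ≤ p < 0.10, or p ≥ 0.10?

p < 0.001

t = 2.0937 / 0.5739 = 3.648.
df = n − k − 1 = 64 − 4 − 1 = 59.
One-sided p = P(T_{59} > t) ≈ 0.0003.
So p < 0.001.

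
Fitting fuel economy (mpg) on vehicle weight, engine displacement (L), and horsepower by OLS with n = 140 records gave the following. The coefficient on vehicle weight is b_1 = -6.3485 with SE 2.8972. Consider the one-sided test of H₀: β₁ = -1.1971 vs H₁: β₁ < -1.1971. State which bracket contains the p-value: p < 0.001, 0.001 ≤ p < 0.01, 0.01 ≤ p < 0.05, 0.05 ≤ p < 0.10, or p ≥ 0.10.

0.01 ≤ p < 0.05

t = (-6.3485 − (-1.1971)) / 2.8972 = -1.778.
df = n − k − 1 = 140 − 3 − 1 = 136.
One-sided p = P(T_{136} < t) ≈ 0.0388.
So 0.01 ≤ p < 0.05.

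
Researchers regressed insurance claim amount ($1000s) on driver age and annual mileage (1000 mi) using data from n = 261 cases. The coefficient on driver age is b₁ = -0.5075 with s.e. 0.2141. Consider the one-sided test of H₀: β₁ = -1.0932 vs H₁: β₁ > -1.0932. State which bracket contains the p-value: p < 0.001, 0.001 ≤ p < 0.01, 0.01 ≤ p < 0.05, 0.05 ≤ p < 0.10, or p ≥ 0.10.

t = (-0.5075 − (-1.0932)) / 0.2141 = 2.736.
df = n − k − 1 = 261 − 2 − 1 = 258.
One-sided p = P(T_{258} > t) ≈ 0.0033.
So 0.001 ≤ p < 0.01.

0.001 ≤ p < 0.01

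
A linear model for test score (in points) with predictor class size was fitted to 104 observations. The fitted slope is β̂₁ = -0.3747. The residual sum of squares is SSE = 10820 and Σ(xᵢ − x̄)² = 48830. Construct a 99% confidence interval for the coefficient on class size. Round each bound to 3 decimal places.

(-0.497, -0.252)

MSE = SSE/(n − 2) = 10820/102 = 106.078.
SE(β̂₁) = √(MSE/Sₓₓ) = √(106.078/48830) = 0.046609.
df = n − 2 = 102.
t* = t_{0.005, 102} = 2.624891.
Margin = t* × SE = 2.624891 × 0.046609 = 0.12234.
CI: -0.3747 ± 0.12234 → (-0.497, -0.252).
With 99% confidence, each one-unit increase in class size is associated with a change of between -0.497 and -0.252 points in test score.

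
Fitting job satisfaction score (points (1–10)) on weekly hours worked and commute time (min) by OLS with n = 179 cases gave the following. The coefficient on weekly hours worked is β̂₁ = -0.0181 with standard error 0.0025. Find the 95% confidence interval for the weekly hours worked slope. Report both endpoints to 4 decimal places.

df = n − k − 1 = 179 − 2 − 1 = 176.
t* = t_{0.025, 176} = 1.973534.
Margin = t* × SE = 1.973534 × 0.0025 = 0.004934.
CI: -0.0181 ± 0.004934 → (-0.0230, -0.0132).
With 95% confidence, each one-unit increase in weekly hours worked is associated with a change of between -0.0230 and -0.0132 points (1–10) in job satisfaction score, holding the other predictors fixed.

(-0.0230, -0.0132)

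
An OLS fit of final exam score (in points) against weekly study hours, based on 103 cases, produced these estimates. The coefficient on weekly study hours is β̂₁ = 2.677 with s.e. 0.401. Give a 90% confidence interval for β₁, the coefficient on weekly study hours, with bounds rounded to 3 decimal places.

df = n − 2 = 103 − 2 = 101.
t* = t_{0.05, 101} = 1.660081.
Margin = t* × SE = 1.660081 × 0.401 = 0.66569.
CI: 2.677 ± 0.66569 → (2.011, 3.343).
With 90% confidence, each one-unit increase in weekly study hours is associated with a change of between 2.011 and 3.343 points in final exam score.

(2.011, 3.343)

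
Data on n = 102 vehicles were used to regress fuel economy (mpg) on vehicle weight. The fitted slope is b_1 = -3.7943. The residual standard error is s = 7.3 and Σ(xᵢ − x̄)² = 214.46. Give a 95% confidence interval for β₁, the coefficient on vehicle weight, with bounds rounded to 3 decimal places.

SE(b_1) = s/√Sₓₓ = 7.3/√214.46 = 0.498482.
df = n − 2 = 100.
t* = t_{0.025, 100} = 1.983972.
Margin = t* × SE = 1.983972 × 0.498482 = 0.98897.
CI: -3.7943 ± 0.98897 → (-4.783, -2.805).
With 95% confidence, each one-unit increase in vehicle weight is associated with a change of between -4.783 and -2.805 mpg in fuel economy.

(-4.783, -2.805)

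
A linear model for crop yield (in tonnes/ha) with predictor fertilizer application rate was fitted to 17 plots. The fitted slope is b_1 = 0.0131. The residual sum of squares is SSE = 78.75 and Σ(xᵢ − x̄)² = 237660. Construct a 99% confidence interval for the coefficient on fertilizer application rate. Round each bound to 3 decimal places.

MSE = SSE/(n − 2) = 78.75/15 = 5.25.
SE(b_1) = √(MSE/Sₓₓ) = √(5.25/237660) = 0.00470004.
df = n − 2 = 15.
t* = t_{0.005, 15} = 2.946713.
Margin = t* × SE = 2.946713 × 0.00470004 = 0.01385.
CI: 0.0131 ± 0.01385 → (-0.001, 0.027).
With 99% confidence, each one-unit increase in fertilizer application rate is associated with a change of between -0.001 and 0.027 tonnes/ha in crop yield.

(-0.001, 0.027)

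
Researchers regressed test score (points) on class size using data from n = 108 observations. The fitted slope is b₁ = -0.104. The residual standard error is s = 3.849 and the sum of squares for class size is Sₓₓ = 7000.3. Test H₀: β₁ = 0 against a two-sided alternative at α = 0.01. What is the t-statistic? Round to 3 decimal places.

t = -2.261

SE(b₁) = s/√Sₓₓ = 3.849/√7000.3 = 0.0460034.
t = -0.104 / 0.0460034 = -2.261.
df = n − 2 = 106.
Two-sided p ≈ 0.0258, which is ≥ 0.01, so fail to reject H₀.
The data do not give significant evidence of an association between class size and test score.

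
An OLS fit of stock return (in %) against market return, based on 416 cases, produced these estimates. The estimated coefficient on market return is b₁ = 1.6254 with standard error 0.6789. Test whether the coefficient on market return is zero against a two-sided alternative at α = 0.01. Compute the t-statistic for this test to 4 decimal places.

t = 2.3942

H₀: β₁ = 0 vs H₁: β₁ ≠ 0.
t = (b₁ − β₁⁰)/SE = 1.6254 / 0.6789 = 2.3942.
df = n − 2 = 416 − 2 = 414.
Two-sided p ≈ 0.0171, which is ≥ 0.01, so fail to reject H₀.
The data do not give significant evidence of an association between market return and stock return.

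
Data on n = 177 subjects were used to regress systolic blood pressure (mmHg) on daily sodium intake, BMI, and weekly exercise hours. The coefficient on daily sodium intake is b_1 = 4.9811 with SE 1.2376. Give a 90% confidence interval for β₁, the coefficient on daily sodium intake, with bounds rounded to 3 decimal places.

(2.934, 7.028)

df = n − k − 1 = 177 − 3 − 1 = 173.
t* = t_{0.05, 173} = 1.653709.
Margin = t* × SE = 1.653709 × 1.2376 = 2.04663.
CI: 4.9811 ± 2.04663 → (2.934, 7.028).
With 90% confidence, each one-unit increase in daily sodium intake is associated with a change of between 2.934 and 7.028 mmHg in systolic blood pressure, holding the other predictors fixed.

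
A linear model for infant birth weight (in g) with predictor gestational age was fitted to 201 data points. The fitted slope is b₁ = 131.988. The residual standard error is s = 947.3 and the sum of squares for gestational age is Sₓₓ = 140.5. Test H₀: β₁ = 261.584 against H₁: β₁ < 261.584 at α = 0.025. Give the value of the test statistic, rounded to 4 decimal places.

SE(b₁) = s/√Sₓₓ = 947.3/√140.5 = 79.9189.
t = (131.988 − 261.584) / 79.9189 = -1.6216.
df = n − 2 = 199.
One-sided p ≈ 0.0532, which is ≥ 0.025, so fail to reject H₀.
The data do not give significant evidence that the true slope on gestational age is below 261.584 g per unit.

t = -1.6216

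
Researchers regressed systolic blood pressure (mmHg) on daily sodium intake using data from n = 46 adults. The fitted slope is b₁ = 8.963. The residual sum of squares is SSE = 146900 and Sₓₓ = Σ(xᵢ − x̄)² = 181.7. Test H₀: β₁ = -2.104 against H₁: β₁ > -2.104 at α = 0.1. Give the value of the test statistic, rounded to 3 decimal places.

t = 2.582

MSE = SSE/(n − 2) = 146900/44 = 3338.64.
SE(b₁) = √(MSE/Sₓₓ) = √(3338.64/181.7) = 4.28654.
t = (8.963 − (-2.104)) / 4.28654 = 2.582.
df = n − 2 = 44.
One-sided p ≈ 0.0066, which is < 0.1, so reject H₀.
There is evidence that the true slope on daily sodium intake exceeds -2.104 mmHg per unit.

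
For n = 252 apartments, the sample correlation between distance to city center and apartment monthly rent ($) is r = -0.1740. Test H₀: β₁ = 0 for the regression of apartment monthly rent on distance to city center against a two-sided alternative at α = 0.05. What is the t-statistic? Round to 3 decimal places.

t = r·√(n − 2)/√(1 − r²) = -0.1740·√250/√0.969724 = -2.794.
df = n − 2 = 250.
Two-sided p ≈ 0.0056, which is < 0.05, so reject H₀.
There is evidence of a linear association between distance to city center and apartment monthly rent.

t = -2.794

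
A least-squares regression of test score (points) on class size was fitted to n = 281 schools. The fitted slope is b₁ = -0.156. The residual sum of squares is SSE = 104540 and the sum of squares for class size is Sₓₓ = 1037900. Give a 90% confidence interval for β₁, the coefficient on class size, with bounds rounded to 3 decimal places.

MSE = SSE/(n − 2) = 104540/279 = 374.695.
SE(b₁) = √(MSE/Sₓₓ) = √(374.695/1037900) = 0.0190003.
df = n − 2 = 279.
t* = t_{0.05, 279} = 1.650333.
Margin = t* × SE = 1.650333 × 0.0190003 = 0.03136.
CI: -0.156 ± 0.03136 → (-0.187, -0.125).
With 90% confidence, each one-unit increase in class size is associated with a change of between -0.187 and -0.125 points in test score.

(-0.187, -0.125)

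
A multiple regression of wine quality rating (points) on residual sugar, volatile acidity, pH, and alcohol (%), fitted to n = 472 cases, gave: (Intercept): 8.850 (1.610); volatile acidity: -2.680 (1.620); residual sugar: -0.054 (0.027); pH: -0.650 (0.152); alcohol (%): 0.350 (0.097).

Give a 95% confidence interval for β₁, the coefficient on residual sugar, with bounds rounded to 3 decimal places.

Read off: b = -0.054, SE = 0.027 for residual sugar.
df = n − k − 1 = 472 − 4 − 1 = 467.
t* = t_{0.025, 467} = 1.965057.
Margin = t* × SE = 1.965057 × 0.027 = 0.05306.
CI: -0.054 ± 0.05306 → (-0.107, -0.001).

(-0.107, -0.001)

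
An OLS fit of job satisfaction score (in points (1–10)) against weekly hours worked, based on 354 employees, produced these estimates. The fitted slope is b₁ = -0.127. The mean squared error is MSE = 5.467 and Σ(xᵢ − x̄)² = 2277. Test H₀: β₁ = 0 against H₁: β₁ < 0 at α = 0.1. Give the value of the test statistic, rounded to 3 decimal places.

t = -2.592

SE(b₁) = √(MSE/Sₓₓ) = √(5.467/2277) = 0.0489997.
t = -0.127 / 0.0489997 = -2.592.
df = n − 2 = 352.
One-sided p ≈ 0.0050, which is < 0.1, so reject H₀.
There is evidence that the true slope on weekly hours worked is negative.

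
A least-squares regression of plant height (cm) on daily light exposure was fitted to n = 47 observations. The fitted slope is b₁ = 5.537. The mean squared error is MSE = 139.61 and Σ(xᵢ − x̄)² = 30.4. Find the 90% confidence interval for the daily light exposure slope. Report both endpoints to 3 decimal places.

(1.938, 9.136)

SE(b₁) = √(MSE/Sₓₓ) = √(139.61/30.4) = 2.143.
df = n − 2 = 45.
t* = t_{0.05, 45} = 1.679427.
Margin = t* × SE = 1.679427 × 2.143 = 3.59901.
CI: 5.537 ± 3.59901 → (1.938, 9.136).
With 90% confidence, each one-unit increase in daily light exposure is associated with a change of between 1.938 and 9.136 cm in plant height.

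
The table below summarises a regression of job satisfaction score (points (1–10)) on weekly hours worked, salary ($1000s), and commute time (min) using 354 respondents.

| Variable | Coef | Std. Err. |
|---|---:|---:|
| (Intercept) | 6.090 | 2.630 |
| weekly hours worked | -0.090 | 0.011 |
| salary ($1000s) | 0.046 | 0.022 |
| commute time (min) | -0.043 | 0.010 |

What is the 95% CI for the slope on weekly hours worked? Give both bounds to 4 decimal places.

Read off: b = -0.090, SE = 0.011 for weekly hours worked.
df = n − k − 1 = 354 − 3 − 1 = 350.
t* = t_{0.025, 350} = 1.966765.
Margin = t* × SE = 1.966765 × 0.011 = 0.021634.
CI: -0.090 ± 0.021634 → (-0.1116, -0.0684).

(-0.1116, -0.0684)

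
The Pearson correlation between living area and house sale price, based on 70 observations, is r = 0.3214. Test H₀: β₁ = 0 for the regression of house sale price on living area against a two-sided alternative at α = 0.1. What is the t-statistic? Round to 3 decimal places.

t = r·√(n − 2)/√(1 − r²) = 0.3214·√68/√0.896702 = 2.799.
df = n − 2 = 68.
Two-sided p ≈ 0.0067, which is < 0.1, so reject H₀.
There is evidence of a linear association between living area and house sale price.

t = 2.799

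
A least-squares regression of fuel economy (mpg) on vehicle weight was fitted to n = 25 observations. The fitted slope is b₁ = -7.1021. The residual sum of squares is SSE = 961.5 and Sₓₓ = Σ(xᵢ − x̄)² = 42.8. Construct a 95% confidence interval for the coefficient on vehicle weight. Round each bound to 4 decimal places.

(-9.1466, -5.0576)

MSE = SSE/(n − 2) = 961.5/23 = 41.8043.
SE(b₁) = √(MSE/Sₓₓ) = √(41.8043/42.8) = 0.9883.
df = n − 2 = 23.
t* = t_{0.025, 23} = 2.068658.
Margin = t* × SE = 2.068658 × 0.9883 = 2.044455.
CI: -7.1021 ± 2.044455 → (-9.1466, -5.0576).
With 95% confidence, each one-unit increase in vehicle weight is associated with a change of between -9.1466 and -5.0576 mpg in fuel economy.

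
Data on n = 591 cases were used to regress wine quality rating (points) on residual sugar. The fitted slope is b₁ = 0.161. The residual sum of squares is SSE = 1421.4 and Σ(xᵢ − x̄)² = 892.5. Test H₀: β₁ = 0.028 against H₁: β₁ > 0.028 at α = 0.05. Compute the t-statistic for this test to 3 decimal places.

t = 2.558

MSE = SSE/(n − 2) = 1421.4/589 = 2.41324.
SE(b₁) = √(MSE/Sₓₓ) = √(2.41324/892.5) = 0.0519992.
t = (0.161 − 0.028) / 0.0519992 = 2.558.
df = n − 2 = 589.
One-sided p ≈ 0.0054, which is < 0.05, so reject H₀.
There is evidence that the true slope on residual sugar exceeds 0.028 points per unit.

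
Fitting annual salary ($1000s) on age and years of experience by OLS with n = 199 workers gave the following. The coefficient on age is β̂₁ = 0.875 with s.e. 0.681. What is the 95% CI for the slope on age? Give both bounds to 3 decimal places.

df = n − k − 1 = 199 − 2 − 1 = 196.
t* = t_{0.025, 196} = 1.972141.
Margin = t* × SE = 1.972141 × 0.681 = 1.34303.
CI: 0.875 ± 1.34303 → (-0.468, 2.218).
With 95% confidence, each one-unit increase in age is associated with a change of between -0.468 and 2.218 $1000s in annual salary, holding the other predictors fixed.

(-0.468, 2.218)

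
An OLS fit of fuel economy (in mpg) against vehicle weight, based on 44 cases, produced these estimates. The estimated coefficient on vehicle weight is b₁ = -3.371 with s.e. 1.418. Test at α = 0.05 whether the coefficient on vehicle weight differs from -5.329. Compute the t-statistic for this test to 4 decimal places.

H₀: β₁ = -5.329 vs H₁: β₁ ≠ -5.329.
t = (b₁ − β₁⁰)/SE = (-3.371 − (-5.329)) / 1.418 = 1.3808.
df = n − 2 = 44 − 2 = 42.
Two-sided p ≈ 0.1746, which is ≥ 0.05, so fail to reject H₀.
The data are consistent with a true slope of -5.329 mpg per unit of vehicle weight.

t = 1.3808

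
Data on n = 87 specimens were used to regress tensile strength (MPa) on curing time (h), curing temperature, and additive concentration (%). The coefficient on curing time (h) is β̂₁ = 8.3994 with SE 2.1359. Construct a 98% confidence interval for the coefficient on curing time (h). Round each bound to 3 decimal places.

(3.333, 13.466)

df = n − k − 1 = 87 − 3 − 1 = 83.
t* = t_{0.01, 83} = 2.372119.
Margin = t* × SE = 2.372119 × 2.1359 = 5.06661.
CI: 8.3994 ± 5.06661 → (3.333, 13.466).
With 98% confidence, each one-unit increase in curing time (h) is associated with a change of between 3.333 and 13.466 MPa in tensile strength, holding the other predictors fixed.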